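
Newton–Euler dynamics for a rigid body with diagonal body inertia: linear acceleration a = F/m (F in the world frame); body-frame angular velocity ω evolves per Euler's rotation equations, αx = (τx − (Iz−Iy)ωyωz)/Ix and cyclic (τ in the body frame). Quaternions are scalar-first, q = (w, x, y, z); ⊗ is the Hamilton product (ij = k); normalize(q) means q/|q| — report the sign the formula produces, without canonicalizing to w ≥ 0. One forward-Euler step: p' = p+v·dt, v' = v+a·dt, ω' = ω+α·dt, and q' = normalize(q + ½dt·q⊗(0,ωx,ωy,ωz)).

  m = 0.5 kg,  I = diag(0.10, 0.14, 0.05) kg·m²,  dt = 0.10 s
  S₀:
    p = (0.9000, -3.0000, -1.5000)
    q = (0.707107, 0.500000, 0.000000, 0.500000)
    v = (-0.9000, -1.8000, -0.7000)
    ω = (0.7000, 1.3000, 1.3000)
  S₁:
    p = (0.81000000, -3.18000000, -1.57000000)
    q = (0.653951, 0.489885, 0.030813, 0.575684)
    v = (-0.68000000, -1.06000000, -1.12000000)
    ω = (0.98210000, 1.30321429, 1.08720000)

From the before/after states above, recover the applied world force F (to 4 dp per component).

v₁ − v₀ = (0.22000000, 0.74000000, -0.42000000)
m·(v₁−v₀)/dt = (1.1000, 3.7000, -2.1000)

F = (1.1000, 3.7000, -2.1000)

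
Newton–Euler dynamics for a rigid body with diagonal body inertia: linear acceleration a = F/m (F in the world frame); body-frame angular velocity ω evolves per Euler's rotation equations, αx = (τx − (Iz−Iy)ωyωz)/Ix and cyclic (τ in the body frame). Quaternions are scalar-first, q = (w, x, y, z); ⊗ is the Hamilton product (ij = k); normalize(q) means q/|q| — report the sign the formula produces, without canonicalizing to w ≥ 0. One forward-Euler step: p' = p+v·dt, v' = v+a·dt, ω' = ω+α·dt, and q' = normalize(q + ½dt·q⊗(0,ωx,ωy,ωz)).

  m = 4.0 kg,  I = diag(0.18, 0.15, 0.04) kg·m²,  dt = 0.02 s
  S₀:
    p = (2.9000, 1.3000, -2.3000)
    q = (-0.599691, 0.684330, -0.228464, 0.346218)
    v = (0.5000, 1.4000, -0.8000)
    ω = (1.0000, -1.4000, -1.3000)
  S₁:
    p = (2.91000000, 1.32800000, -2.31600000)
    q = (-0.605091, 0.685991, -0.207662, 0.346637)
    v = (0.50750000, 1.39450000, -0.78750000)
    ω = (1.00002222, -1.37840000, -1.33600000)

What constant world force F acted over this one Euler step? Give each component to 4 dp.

velocity change Δv = (0.00750000, -0.00550000, 0.01250000)
applied force F = (1.5000, -1.1000, 2.5000)

F = (1.5000, -1.1000, 2.5000)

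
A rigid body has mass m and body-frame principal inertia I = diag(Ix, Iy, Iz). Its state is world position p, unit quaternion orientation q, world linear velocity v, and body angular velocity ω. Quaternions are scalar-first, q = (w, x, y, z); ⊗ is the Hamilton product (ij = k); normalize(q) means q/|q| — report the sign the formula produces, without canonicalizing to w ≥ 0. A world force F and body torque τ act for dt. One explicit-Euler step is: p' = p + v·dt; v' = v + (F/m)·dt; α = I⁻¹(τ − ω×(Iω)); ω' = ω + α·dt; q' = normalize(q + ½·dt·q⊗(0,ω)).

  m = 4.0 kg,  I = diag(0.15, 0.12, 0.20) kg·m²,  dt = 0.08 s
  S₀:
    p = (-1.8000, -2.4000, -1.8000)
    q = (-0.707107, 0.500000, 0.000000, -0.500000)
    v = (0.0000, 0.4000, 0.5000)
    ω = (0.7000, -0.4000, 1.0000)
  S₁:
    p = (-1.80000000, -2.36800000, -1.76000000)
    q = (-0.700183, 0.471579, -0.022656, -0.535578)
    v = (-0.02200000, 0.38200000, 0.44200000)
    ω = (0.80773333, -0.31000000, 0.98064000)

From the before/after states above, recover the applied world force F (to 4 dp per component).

velocity change Δv = (-0.02200000, -0.01800000, -0.05800000)
m·(v₁−v₀)/dt = (-1.1000, -0.9000, -2.9000)

F = (-1.1000, -0.9000, -2.9000)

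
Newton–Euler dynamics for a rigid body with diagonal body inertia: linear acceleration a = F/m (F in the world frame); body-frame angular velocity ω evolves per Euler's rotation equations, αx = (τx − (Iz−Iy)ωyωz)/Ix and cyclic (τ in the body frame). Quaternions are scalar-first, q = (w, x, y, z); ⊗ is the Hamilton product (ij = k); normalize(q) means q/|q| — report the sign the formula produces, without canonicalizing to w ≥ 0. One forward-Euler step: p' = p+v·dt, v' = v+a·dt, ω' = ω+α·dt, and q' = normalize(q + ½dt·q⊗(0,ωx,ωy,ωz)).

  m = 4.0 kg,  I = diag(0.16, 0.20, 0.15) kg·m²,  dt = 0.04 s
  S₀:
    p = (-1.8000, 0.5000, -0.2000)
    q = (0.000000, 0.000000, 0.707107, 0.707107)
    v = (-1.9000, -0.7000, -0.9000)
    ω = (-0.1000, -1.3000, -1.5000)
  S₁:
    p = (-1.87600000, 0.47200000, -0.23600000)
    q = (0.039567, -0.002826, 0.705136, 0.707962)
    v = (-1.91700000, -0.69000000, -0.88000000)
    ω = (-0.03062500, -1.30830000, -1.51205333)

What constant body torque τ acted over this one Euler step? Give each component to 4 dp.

τ = (0.1800, -0.0400, -0.0400)

Δω = ω₁−ω₀ = (0.06937500, -0.00830000, -0.01205333)
applied torque τ = (0.1800, -0.0400, -0.0400)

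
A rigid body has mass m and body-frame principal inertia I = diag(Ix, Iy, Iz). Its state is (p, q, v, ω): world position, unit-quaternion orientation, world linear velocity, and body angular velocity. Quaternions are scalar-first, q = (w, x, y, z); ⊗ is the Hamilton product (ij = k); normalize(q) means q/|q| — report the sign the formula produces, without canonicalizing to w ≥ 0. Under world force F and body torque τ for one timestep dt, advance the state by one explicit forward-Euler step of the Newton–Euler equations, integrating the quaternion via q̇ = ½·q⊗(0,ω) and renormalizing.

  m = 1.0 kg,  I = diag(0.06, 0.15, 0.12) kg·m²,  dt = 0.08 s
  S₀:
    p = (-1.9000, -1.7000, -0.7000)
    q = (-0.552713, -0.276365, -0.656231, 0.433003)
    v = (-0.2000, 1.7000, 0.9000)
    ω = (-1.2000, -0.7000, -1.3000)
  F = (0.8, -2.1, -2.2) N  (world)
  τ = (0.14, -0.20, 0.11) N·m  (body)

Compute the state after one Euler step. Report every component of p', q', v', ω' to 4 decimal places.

p' = (-1.9160, -1.5640, -0.6280)
q' = (-0.5602, -0.2030, -0.6740, 0.4367)
v' = (-0.1360, 1.5320, 0.7240)
ω' = (-0.9769, -0.7567, -1.2771)

angular accel α = (2.7883, -0.7093, 0.2867)
new body rate ω' = (-0.9769, -0.7567, -1.2771)
2q̇ = q⊗(0,ω) = (-0.2280958, 1.8194580, -0.4919790, 0.1245052)
updated quaternion q' = (-0.5602, -0.2030, -0.6740, 0.4367)
linear accel F/m = (0.8000, -2.1000, -2.2000)
new position p' = (-1.9160, -1.5640, -0.6280)
new velocity v' = (-0.1360, 1.5320, 0.7240)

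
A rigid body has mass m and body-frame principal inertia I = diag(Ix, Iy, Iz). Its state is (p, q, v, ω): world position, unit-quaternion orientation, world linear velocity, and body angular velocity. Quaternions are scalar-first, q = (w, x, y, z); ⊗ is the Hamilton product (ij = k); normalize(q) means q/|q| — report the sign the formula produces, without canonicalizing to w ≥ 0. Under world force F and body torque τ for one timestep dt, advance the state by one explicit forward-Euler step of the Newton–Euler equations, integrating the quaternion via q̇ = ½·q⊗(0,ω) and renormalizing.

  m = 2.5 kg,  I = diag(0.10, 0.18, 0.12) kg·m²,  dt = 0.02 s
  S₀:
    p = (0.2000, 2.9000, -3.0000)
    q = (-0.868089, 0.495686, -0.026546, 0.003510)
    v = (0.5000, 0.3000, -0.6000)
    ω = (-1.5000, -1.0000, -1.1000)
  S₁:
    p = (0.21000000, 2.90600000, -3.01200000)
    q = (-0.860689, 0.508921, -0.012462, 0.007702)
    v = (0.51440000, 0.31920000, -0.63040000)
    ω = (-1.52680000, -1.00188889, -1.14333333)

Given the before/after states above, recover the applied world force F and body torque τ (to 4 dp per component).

Δv = v₁−v₀ = (0.01440000, 0.01920000, -0.03040000)
m·(v₁−v₀)/dt = (1.8000, 2.4000, -3.8000)
ω₁ − ω₀ = (-0.02680000, -0.00188889, -0.04333333)
gyro term ω₀×Iω₀ = (-0.0660, -0.0330, 0.1200)
τ = I·(Δω/dt) + ω₀×(Iω₀) = (-0.2000, -0.0500, -0.1400)

F = (1.8000, 2.4000, -3.8000)
τ = (-0.2000, -0.0500, -0.1400)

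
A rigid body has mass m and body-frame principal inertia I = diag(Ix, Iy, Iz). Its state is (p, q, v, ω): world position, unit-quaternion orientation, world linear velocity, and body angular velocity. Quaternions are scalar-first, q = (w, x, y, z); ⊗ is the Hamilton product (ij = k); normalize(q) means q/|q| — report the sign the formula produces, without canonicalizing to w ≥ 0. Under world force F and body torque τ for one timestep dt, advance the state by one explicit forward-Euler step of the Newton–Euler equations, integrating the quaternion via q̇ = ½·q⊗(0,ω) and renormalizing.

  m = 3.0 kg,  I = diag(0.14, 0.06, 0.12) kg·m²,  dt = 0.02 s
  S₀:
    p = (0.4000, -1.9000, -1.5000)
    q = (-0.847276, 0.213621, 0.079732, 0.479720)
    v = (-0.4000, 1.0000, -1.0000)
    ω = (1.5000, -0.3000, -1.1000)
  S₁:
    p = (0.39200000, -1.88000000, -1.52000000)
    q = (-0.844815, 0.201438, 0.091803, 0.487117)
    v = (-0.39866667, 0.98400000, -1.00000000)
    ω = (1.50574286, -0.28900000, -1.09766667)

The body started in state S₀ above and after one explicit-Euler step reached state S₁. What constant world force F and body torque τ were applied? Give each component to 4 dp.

rate change Δω = (0.00574286, 0.01100000, 0.00233333)
applied torque τ = (0.0600, 0.0000, 0.0500)
velocity change Δv = (0.00133333, -0.01600000, 0.00000000)
applied force F = (0.2000, -2.4000, 0.0000)

F = (0.2000, -2.4000, 0.0000)
τ = (0.0600, 0.0000, 0.0500)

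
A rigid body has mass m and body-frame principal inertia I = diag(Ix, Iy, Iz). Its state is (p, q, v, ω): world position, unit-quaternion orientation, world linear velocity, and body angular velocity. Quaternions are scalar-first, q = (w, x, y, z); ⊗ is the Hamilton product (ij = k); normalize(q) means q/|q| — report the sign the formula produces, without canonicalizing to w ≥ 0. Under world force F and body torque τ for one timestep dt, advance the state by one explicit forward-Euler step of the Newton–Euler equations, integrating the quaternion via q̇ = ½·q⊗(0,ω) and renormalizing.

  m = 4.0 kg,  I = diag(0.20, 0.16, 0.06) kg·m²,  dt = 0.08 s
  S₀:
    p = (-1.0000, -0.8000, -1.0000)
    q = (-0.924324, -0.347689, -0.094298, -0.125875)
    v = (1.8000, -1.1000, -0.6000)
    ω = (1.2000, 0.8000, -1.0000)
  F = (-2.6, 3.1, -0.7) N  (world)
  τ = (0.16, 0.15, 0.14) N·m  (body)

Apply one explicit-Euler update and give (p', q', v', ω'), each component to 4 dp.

p' = (-0.8560, -0.8880, -1.0480)
q' = (-0.9074, -0.3833, -0.1435, -0.0953)
v' = (1.7480, -1.0380, -0.6140)
ω' = (1.2320, 0.9590, -0.7621)

linear accel F/m = (-0.6500, 0.7750, -0.1750)
new position p' = (-0.8560, -0.8880, -1.0480)
v + (F/m)dt = (1.7480, -1.0380, -0.6140)
ω×(Iω) gyroscopic = (0.0800, -0.1680, -0.0384)
α = I⁻¹(τ − ω×Iω) = (0.4000, 1.9875, 2.9733)
ω' = ω + α·dt = (1.2320, 0.9590, -0.7621)
2q̇ = q⊗(0,ω) = (0.3667902, -0.9141908, -1.2381982, 0.7593304)
updated quaternion q' = (-0.9074, -0.3833, -0.1435, -0.0953)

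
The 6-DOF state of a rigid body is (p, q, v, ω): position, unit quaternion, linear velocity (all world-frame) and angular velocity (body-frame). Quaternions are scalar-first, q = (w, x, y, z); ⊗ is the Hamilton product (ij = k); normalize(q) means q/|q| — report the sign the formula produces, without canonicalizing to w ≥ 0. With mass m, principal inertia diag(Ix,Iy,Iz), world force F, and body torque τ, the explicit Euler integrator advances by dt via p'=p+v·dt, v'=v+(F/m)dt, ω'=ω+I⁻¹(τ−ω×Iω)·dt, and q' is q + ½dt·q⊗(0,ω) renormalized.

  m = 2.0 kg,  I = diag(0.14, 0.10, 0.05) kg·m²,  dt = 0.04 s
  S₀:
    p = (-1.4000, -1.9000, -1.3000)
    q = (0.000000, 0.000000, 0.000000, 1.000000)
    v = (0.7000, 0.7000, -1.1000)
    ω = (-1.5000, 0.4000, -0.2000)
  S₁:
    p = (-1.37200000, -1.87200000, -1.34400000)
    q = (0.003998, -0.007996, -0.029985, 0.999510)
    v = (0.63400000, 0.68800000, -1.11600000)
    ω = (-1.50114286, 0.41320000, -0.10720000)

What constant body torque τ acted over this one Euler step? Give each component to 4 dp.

Δω = ω₁−ω₀ = (-0.00114286, 0.01320000, 0.09280000)
precession coupling = (0.0040, 0.0270, 0.0240)
τ = I·(Δω/dt) + ω₀×(Iω₀) = (0.0000, 0.0600, 0.1400)

τ = (0.0000, 0.0600, 0.1400)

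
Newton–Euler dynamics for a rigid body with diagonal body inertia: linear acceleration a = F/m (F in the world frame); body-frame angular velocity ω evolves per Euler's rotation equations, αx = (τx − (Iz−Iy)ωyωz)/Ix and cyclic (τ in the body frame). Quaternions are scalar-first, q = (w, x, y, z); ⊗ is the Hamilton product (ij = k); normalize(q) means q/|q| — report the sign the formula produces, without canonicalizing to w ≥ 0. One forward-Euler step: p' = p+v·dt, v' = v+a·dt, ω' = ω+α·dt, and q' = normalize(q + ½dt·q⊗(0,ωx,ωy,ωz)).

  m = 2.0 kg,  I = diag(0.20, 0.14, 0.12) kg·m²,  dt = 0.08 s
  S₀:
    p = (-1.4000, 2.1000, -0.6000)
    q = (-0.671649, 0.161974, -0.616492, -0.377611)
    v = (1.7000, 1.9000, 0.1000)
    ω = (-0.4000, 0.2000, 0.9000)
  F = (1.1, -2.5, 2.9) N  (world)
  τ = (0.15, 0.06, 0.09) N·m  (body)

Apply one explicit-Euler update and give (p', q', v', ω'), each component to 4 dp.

gyro term ω×Iω = (-0.0036, -0.0288, 0.0048)
angular accel α = (0.7680, 0.6343, 0.7100)
new body rate ω' = (-0.3386, 0.2507, 0.9568)
2q̇ = q⊗(0,ω) = (0.5279379, -0.2106610, -0.1290620, -0.8186861)
updated quaternion q' = (-0.6500, 0.1534, -0.6212, -0.4100)
a = (0.5500, -1.2500, 1.4500)
p + v·dt = (-1.2640, 2.2520, -0.5920)
v' = v + a·dt = (1.7440, 1.8000, 0.2160)

p' = (-1.2640, 2.2520, -0.5920)
q' = (-0.6500, 0.1534, -0.6212, -0.4100)
v' = (1.7440, 1.8000, 0.2160)
ω' = (-0.3386, 0.2507, 0.9568)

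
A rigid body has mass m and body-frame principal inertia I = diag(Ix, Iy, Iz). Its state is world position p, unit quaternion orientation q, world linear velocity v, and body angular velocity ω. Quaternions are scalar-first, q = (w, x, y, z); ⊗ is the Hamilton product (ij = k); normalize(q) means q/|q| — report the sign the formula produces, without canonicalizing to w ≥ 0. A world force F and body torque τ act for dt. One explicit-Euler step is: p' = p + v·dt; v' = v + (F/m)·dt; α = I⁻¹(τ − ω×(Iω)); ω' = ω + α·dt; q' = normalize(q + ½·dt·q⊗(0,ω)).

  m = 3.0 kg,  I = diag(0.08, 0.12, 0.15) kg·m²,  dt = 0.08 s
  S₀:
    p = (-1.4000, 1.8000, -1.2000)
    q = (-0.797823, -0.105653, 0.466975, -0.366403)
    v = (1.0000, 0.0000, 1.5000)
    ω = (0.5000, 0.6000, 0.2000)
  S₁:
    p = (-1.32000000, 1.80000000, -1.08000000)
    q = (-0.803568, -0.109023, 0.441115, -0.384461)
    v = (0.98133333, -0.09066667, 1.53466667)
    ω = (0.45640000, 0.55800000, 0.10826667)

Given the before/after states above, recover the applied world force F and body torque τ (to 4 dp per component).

F = (-0.7000, -3.4000, 1.3000)
τ = (-0.0400, -0.0700, -0.1600)

rate change Δω = (-0.04360000, -0.04200000, -0.09173333)
τ = I·(Δω/dt) + ω₀×(Iω₀) = (-0.0400, -0.0700, -0.1600)
v₁ − v₀ = (-0.01866667, -0.09066667, 0.03466667)
F = m·Δv/dt = (-0.7000, -3.4000, 1.3000)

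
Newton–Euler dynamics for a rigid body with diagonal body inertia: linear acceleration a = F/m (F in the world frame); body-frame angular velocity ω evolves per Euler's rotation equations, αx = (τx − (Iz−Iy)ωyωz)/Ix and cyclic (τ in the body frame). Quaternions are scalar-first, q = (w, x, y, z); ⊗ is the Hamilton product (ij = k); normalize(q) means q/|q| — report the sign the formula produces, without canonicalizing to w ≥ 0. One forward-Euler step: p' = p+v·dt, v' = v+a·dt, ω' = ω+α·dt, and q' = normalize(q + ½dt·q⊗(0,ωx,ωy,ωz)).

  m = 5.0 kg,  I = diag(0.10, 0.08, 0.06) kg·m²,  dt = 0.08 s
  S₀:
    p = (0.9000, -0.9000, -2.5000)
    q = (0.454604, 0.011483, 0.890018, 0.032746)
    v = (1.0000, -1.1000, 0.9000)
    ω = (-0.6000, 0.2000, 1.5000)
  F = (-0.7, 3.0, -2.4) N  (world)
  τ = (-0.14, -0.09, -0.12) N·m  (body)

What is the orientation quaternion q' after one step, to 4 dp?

Hamilton product q⊗(0,ω) = (-0.2202328, 1.0557154, 0.0540487, 1.2182134)
q' = normalize(q + ½dt·q⊗(0,ω)) = (0.4449, 0.0536, 0.8903, 0.0813)

q' = (0.4449, 0.0536, 0.8903, 0.0813)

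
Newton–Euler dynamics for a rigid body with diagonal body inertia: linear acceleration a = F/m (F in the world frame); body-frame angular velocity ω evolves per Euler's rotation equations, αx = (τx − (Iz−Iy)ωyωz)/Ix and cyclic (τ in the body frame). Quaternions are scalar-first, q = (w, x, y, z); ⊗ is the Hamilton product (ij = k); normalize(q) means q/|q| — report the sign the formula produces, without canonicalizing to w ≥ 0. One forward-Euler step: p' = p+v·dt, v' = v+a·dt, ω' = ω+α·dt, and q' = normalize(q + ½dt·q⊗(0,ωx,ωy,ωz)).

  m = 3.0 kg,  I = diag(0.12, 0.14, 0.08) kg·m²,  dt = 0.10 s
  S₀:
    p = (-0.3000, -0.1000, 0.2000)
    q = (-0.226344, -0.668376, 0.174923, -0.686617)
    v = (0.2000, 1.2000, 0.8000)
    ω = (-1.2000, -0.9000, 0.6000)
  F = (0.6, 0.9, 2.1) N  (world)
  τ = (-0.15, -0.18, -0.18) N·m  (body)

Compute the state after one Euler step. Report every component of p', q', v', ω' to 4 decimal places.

p' = (-0.2800, 0.0200, 0.2800)
q' = (-0.2372, -0.6782, 0.2456, -0.6507)
v' = (0.2200, 1.2300, 0.8700)
ω' = (-1.3520, -1.0080, 0.3480)

p + v·dt = (-0.2800, 0.0200, 0.2800)
v + (F/m)dt = (0.2200, 1.2300, 0.8700)
precession coupling ω×(Iω) = (0.0324, -0.0288, 0.0216)
angular accel α = (-1.5200, -1.0800, -2.5200)
ω + α·dt = (-1.3520, -1.0080, 0.3480)
q⊗(0,ω) = (-0.2326503, -0.2413887, 1.4286756, 0.6756396)
updated quaternion q' = (-0.2372, -0.6782, 0.2456, -0.6507)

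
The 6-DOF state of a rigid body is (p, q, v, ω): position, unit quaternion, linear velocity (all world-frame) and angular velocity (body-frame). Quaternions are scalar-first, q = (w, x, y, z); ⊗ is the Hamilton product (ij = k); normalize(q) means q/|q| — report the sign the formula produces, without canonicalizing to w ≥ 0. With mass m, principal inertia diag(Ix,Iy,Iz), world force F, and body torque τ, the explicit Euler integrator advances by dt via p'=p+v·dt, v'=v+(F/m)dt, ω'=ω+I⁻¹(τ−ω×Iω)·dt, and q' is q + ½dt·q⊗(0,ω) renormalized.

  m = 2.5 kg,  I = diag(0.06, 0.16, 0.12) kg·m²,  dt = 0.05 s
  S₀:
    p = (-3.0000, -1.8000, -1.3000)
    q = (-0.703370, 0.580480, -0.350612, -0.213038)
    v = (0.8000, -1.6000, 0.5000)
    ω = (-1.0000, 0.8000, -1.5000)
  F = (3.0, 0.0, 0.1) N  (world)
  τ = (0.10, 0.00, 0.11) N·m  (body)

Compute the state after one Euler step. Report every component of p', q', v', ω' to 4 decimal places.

precession coupling ω×(Iω) = (0.0480, -0.0900, -0.0800)
angular accel α = (0.8667, 0.5625, 1.5833)
ω' = ω + α·dt = (-0.9567, 0.8281, -1.4208)
q⊗(0,ω) = (0.5414126, 1.3997184, 0.5210620, 1.1688270)
updated quaternion q' = (-0.6890, 0.6147, -0.3372, -0.1836)
a = F/m = (1.2000, 0.0000, 0.0400)
p + v·dt = (-2.9600, -1.8800, -1.2750)
v' = v + a·dt = (0.8600, -1.6000, 0.5020)

p' = (-2.9600, -1.8800, -1.2750)
q' = (-0.6890, 0.6147, -0.3372, -0.1836)
v' = (0.8600, -1.6000, 0.5020)
ω' = (-0.9567, 0.8281, -1.4208)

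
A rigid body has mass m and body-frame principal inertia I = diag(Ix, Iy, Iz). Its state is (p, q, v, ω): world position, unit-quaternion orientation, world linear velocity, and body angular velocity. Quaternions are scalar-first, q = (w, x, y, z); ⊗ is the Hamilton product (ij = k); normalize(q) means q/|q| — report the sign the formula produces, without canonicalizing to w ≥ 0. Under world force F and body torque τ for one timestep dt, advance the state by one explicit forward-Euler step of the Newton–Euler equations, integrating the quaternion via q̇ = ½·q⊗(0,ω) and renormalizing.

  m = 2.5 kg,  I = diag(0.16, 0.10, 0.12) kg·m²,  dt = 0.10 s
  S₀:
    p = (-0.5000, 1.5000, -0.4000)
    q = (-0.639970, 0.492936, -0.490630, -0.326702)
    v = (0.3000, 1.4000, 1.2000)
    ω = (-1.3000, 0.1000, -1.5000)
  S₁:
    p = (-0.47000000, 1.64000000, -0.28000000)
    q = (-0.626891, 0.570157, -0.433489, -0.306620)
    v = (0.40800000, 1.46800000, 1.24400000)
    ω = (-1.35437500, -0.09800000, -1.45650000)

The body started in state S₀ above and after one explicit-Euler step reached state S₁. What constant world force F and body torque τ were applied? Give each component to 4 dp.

ω₁ − ω₀ = (-0.05437500, -0.19800000, 0.04350000)
τ = I·(Δω/dt) + ω₀×(Iω₀) = (-0.0900, -0.1200, 0.0600)
velocity change Δv = (0.10800000, 0.06800000, 0.04400000)
applied force F = (2.7000, 1.7000, 1.1000)

F = (2.7000, 1.7000, 1.1000)
τ = (-0.0900, -0.1200, 0.0600)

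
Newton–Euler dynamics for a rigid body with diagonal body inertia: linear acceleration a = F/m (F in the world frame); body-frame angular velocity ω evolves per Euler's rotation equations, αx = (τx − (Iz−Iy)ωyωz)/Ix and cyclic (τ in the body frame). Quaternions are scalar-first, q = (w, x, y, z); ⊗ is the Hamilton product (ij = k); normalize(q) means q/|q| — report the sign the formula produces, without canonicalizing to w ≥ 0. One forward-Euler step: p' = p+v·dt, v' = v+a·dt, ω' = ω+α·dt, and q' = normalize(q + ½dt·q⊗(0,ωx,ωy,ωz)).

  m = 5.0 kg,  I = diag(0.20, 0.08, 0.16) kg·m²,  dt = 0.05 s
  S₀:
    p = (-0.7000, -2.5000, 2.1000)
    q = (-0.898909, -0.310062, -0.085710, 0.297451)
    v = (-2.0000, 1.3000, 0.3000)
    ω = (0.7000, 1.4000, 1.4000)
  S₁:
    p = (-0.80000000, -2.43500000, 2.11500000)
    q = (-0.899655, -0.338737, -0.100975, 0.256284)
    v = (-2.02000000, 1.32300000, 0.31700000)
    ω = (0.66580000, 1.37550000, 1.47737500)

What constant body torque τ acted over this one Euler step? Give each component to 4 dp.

τ = (0.0200, 0.0000, 0.1300)

rate change Δω = (-0.03420000, -0.02450000, 0.07737500)
τ = I·(Δω/dt) + ω₀×(Iω₀) = (0.0200, 0.0000, 0.1300)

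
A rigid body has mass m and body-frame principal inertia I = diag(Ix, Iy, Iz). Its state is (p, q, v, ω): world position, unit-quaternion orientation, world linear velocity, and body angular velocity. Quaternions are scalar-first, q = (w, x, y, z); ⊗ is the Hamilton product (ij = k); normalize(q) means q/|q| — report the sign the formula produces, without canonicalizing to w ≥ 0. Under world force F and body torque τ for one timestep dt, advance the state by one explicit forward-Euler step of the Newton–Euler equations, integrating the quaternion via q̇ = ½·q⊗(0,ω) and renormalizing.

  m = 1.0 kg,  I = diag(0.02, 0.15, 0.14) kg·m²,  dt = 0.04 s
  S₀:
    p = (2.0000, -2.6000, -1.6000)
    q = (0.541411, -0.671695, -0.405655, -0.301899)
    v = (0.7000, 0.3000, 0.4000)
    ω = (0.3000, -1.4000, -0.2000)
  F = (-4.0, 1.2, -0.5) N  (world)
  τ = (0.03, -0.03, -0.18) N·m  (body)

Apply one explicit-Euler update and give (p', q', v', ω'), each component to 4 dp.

a = F/m = (-4.0000, 1.2000, -0.5000)
p + v·dt = (2.0280, -2.5880, -1.5840)
v + (F/m)dt = (0.5400, 0.3480, 0.3800)
gyro term ω×Iω = (-0.0028, 0.0072, -0.0546)
angular accel α = (1.6400, -0.2480, -0.8957)
new body rate ω' = (0.3656, -1.4099, -0.2358)
Hamilton product q⊗(0,ω) = (-0.4267883, -0.1791043, -0.9828841, 0.9537873)
updated quaternion q' = (0.5327, -0.6750, -0.4251, -0.2827)

p' = (2.0280, -2.5880, -1.5840)
q' = (0.5327, -0.6750, -0.4251, -0.2827)
v' = (0.5400, 0.3480, 0.3800)
ω' = (0.3656, -1.4099, -0.2358)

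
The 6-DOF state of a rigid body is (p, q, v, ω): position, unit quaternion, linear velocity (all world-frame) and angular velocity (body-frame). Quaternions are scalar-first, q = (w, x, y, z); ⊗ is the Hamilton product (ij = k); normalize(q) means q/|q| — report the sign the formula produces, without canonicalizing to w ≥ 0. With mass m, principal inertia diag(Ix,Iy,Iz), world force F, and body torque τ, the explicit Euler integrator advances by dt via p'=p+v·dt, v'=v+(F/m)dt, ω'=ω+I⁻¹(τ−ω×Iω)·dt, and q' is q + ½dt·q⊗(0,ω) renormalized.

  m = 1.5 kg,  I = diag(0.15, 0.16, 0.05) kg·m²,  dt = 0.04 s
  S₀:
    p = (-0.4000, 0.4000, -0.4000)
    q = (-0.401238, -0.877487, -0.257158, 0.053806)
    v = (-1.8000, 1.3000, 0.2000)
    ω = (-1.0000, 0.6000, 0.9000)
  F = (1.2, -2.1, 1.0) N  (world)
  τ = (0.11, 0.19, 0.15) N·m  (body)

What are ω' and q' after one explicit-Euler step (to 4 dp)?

ω' = (-0.9548, 0.6700, 1.0248)
q' = (-0.4165, -0.8744, -0.2471, 0.0309)

gyro term ω×Iω = (-0.0594, -0.0900, -0.0060)
(τ − ω×Iω)/I = (1.1293, 1.7500, 3.1200)
ω' = ω + α·dt = (-0.9548, 0.6700, 1.0248)
q⊗(0,ω) = (-0.7716176, 0.1375122, 0.4951895, -1.1447644)
updated quaternion q' = (-0.4165, -0.8744, -0.2471, 0.0309)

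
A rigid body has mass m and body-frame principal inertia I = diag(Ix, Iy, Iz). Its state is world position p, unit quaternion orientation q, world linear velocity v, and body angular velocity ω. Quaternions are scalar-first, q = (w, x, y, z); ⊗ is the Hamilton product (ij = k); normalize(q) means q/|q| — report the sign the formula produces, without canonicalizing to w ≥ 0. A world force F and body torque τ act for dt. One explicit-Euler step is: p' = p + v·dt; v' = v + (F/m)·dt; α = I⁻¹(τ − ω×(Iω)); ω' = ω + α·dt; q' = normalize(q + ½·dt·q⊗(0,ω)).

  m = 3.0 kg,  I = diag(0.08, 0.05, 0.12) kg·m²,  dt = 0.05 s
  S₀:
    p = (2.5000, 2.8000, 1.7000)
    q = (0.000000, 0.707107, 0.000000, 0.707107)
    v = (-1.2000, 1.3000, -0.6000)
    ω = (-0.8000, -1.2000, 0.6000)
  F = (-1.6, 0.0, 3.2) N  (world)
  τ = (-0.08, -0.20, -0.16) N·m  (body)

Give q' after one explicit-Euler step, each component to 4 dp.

q' = (0.0035, 0.7278, -0.0247, 0.6854)

q⊗(0,ω) = (0.1414214, 0.8485284, -0.9899498, -0.8485284)
q' = normalize(q + ½dt·q⊗(0,ω)) = (0.0035, 0.7278, -0.0247, 0.6854)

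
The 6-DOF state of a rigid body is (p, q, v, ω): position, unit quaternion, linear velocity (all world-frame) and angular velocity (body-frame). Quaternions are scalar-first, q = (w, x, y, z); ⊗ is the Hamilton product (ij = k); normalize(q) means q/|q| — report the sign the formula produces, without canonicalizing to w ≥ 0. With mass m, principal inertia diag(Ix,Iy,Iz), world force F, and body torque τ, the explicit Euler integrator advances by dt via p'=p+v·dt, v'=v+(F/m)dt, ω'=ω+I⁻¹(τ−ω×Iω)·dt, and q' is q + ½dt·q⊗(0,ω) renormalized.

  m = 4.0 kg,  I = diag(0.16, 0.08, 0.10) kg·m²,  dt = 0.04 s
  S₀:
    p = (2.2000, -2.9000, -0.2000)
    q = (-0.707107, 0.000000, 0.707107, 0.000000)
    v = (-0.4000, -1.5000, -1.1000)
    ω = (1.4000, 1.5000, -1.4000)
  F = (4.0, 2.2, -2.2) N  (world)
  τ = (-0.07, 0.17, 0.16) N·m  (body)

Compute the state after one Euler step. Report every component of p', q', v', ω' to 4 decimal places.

(τ − ω×Iω)/I = (-0.1750, 3.5950, 3.2800)
new body rate ω' = (1.3930, 1.6438, -1.2688)
q⊗(0,ω) = (-1.0606605, -1.9798996, -1.0606605, 0.0000000)
q' = normalize(q + ½dt·q⊗(0,ω)) = (-0.7274, -0.0395, 0.6850, 0.0000)
new position p' = (2.1840, -2.9600, -0.2440)
new velocity v' = (-0.3600, -1.4780, -1.1220)

p' = (2.1840, -2.9600, -0.2440)
q' = (-0.7274, -0.0395, 0.6850, 0.0000)
v' = (-0.3600, -1.4780, -1.1220)
ω' = (1.3930, 1.6438, -1.2688)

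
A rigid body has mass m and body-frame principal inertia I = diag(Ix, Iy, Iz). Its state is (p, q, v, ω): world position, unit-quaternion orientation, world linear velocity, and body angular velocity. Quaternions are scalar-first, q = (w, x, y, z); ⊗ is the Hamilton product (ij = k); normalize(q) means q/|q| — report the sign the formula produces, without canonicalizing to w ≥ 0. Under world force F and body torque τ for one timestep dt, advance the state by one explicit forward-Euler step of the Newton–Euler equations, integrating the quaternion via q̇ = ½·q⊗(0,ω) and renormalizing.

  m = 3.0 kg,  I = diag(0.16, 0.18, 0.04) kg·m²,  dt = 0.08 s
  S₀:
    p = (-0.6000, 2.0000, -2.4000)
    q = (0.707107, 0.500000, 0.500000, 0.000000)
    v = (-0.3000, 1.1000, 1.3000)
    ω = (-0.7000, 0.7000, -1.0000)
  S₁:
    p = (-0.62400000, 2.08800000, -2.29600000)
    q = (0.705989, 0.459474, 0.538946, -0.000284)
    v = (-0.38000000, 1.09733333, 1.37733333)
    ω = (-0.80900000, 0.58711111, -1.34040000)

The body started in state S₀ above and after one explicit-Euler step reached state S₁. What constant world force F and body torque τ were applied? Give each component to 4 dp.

F = (-3.0000, -0.1000, 2.9000)
τ = (-0.1200, -0.1700, -0.1800)

v₁ − v₀ = (-0.08000000, -0.00266667, 0.07733333)
F = m·Δv/dt = (-3.0000, -0.1000, 2.9000)
Δω = ω₁−ω₀ = (-0.10900000, -0.11288889, -0.34040000)
gyro term ω₀×Iω₀ = (0.0980, 0.0840, -0.0098)
τ = I·(Δω/dt) + ω₀×(Iω₀) = (-0.1200, -0.1700, -0.1800)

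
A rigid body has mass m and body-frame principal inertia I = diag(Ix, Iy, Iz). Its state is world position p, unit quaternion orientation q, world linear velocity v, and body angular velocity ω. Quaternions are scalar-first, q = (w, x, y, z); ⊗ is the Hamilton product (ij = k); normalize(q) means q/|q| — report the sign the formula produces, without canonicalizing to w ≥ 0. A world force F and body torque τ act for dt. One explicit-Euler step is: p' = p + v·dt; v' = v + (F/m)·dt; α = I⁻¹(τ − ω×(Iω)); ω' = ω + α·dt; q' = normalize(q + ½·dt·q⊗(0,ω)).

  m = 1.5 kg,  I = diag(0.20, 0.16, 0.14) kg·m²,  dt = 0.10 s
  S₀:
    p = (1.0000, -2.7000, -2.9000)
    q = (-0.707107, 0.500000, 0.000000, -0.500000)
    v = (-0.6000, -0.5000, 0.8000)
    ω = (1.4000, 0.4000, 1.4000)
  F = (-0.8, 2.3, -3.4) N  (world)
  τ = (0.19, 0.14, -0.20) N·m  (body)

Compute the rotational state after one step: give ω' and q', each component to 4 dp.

ω' = (1.5006, 0.4140, 1.2731)
q' = (-0.7035, 0.4582, -0.0837, -0.5368)

(τ − ω×Iω)/I = (1.0060, 0.1400, -1.2686)
ω + α·dt = (1.5006, 0.4140, 1.2731)
Hamilton product q⊗(0,ω) = (0.0000000, -0.7899498, -1.6828428, -0.7899498)
q' = normalize(q + ½dt·q⊗(0,ω)) = (-0.7035, 0.4582, -0.0837, -0.5368)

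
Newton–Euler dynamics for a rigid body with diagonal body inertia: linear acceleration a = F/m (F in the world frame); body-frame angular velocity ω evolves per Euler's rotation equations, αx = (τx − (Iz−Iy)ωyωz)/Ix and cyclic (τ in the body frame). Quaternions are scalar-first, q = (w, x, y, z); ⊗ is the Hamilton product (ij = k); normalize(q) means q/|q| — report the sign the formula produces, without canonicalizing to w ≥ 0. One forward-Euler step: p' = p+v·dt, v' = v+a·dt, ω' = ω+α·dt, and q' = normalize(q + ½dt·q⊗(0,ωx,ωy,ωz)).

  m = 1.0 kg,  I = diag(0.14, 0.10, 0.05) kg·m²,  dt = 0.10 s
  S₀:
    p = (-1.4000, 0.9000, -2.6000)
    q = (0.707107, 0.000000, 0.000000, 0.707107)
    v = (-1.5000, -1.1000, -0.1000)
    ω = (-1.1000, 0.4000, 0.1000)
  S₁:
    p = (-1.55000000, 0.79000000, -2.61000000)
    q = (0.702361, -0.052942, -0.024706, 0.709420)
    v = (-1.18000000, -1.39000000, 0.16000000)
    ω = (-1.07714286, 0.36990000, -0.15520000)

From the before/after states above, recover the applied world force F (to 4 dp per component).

F = (3.2000, -2.9000, 2.6000)

velocity change Δv = (0.32000000, -0.29000000, 0.26000000)
applied force F = (3.2000, -2.9000, 2.6000)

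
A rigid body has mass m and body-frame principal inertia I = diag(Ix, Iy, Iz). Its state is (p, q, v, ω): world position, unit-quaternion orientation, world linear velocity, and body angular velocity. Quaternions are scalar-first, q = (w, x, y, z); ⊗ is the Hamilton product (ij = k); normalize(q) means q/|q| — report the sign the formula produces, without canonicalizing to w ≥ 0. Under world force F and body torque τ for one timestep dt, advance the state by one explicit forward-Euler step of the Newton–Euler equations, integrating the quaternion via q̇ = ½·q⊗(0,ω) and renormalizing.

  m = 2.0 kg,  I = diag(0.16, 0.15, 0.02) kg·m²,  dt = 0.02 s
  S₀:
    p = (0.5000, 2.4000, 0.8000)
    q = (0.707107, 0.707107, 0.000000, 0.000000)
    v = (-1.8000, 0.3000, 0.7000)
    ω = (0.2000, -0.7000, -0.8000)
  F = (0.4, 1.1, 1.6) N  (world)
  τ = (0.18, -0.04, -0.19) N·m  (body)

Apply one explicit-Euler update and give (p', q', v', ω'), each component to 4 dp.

p' = (0.4640, 2.4060, 0.8140)
q' = (0.7057, 0.7085, 0.0007, -0.0106)
v' = (-1.7960, 0.3110, 0.7160)
ω' = (0.2316, -0.7023, -0.9914)

p' = p + v·dt = (0.4640, 2.4060, 0.8140)
new velocity v' = (-1.7960, 0.3110, 0.7160)
precession coupling ω×(Iω) = (-0.0728, -0.0224, 0.0014)
α = I⁻¹(τ − ω×Iω) = (1.5800, -0.1173, -9.5700)
ω' = ω + α·dt = (0.2316, -0.7023, -0.9914)
q⊗(0,ω) = (-0.1414214, 0.1414214, 0.0707107, -1.0606605)
q' = normalize(q + ½dt·q⊗(0,ω)) = (0.7057, 0.7085, 0.0007, -0.0106)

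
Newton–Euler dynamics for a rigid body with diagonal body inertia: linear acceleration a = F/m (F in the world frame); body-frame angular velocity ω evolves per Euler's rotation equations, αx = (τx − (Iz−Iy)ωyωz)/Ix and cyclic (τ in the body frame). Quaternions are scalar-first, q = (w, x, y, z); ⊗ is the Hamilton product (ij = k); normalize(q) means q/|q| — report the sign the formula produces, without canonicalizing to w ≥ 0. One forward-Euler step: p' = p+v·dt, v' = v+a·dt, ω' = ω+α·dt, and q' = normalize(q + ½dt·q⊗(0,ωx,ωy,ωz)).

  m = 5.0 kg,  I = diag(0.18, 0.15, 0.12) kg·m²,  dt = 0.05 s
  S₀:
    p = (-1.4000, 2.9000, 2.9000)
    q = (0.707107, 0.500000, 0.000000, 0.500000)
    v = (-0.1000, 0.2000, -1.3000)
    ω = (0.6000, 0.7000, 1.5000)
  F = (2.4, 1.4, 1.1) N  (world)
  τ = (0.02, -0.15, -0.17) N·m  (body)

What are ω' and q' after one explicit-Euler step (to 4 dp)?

ω' = (0.6143, 0.6320, 1.4344)
q' = (0.6802, 0.5014, 0.0011, 0.5347)

precession coupling ω×(Iω) = (-0.0315, 0.0540, -0.0126)
α = I⁻¹(τ − ω×Iω) = (0.2861, -1.3600, -1.3117)
new body rate ω' = (0.6143, 0.6320, 1.4344)
q⊗(0,ω) = (-1.0500000, 0.0742642, 0.0449749, 1.4106605)
updated quaternion q' = (0.6802, 0.5014, 0.0011, 0.5347)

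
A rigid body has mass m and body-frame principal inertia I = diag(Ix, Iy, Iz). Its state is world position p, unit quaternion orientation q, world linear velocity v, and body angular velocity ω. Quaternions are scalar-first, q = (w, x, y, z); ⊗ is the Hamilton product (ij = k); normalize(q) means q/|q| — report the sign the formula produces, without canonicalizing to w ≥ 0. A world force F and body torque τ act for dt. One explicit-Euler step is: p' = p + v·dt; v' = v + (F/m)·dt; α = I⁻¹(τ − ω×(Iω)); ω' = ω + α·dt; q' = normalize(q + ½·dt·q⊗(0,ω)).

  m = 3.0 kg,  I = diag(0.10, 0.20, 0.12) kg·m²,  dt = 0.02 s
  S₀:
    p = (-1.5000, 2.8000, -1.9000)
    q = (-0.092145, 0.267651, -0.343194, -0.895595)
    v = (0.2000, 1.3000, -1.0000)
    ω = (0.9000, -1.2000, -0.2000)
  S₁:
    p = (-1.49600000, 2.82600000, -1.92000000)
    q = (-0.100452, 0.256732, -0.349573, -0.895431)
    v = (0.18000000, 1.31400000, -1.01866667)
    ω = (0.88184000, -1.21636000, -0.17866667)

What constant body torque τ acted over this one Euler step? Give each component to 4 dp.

τ = (-0.1100, -0.1600, 0.0200)

Δω = ω₁−ω₀ = (-0.01816000, -0.01636000, 0.02133333)
ω₀×(Iω₀) = (-0.0192, 0.0036, -0.1080)
τ = I·(Δω/dt) + ω₀×(Iω₀) = (-0.1100, -0.1600, 0.0200)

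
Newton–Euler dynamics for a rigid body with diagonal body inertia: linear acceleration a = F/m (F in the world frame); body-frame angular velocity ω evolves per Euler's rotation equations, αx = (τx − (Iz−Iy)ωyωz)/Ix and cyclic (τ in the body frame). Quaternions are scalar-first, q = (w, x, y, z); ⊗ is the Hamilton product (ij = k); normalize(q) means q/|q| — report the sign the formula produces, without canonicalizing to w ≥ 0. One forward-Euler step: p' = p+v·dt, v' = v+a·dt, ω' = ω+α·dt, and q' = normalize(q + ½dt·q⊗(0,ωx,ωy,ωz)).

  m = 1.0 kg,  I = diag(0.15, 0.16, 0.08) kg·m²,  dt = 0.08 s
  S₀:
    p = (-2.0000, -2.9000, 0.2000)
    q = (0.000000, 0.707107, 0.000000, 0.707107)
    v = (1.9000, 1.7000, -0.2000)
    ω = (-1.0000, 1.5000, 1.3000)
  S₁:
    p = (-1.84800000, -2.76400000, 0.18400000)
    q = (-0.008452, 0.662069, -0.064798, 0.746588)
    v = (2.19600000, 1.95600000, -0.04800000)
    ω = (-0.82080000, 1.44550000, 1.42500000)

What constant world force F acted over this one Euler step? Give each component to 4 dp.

velocity change Δv = (0.29600000, 0.25600000, 0.15200000)
applied force F = (3.7000, 3.2000, 1.9000)

F = (3.7000, 3.2000, 1.9000)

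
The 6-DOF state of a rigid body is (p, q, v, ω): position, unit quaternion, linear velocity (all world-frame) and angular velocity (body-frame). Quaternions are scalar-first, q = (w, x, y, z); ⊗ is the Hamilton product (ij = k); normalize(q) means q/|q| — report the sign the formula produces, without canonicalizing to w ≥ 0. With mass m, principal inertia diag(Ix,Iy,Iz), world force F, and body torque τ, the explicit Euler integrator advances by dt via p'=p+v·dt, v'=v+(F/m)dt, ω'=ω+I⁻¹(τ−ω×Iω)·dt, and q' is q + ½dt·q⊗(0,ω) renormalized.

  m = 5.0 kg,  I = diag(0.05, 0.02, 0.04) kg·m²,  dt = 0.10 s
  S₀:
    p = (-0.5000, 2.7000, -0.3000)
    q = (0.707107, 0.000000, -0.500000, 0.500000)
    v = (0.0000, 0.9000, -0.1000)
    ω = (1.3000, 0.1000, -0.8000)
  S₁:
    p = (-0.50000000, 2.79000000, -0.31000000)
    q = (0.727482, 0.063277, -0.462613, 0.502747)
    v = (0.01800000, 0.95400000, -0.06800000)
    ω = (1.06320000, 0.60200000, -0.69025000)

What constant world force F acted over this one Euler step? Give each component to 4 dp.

F = (0.9000, 2.7000, 1.6000)

velocity change Δv = (0.01800000, 0.05400000, 0.03200000)
m·(v₁−v₀)/dt = (0.9000, 2.7000, 1.6000)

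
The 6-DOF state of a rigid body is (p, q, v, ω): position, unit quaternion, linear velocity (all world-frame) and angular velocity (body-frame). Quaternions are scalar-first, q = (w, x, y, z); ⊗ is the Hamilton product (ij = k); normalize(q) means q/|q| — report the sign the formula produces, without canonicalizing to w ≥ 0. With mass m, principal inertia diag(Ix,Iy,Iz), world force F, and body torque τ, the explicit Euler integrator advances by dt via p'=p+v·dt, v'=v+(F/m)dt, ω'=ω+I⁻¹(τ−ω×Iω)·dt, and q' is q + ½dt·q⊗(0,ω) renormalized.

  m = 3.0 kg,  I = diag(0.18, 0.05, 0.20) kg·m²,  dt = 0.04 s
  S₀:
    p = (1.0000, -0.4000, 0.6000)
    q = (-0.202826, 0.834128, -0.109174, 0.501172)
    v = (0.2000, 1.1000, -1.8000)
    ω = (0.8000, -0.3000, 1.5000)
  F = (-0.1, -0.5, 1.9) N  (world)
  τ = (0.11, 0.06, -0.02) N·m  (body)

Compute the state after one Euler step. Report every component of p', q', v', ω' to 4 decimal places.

a = (-0.0333, -0.1667, 0.6333)
p' = p + v·dt = (1.0080, -0.3560, 0.5280)
v + (F/m)dt = (0.1987, 1.0933, -1.7747)
ω×(Iω) gyroscopic = (-0.0675, -0.0240, 0.0312)
α = I⁻¹(τ − ω×Iω) = (0.9861, 1.6800, -0.2560)
new body rate ω' = (0.8394, -0.2328, 1.4898)
q⊗(0,ω) = (-1.4518126, -0.1756702, -0.7894066, -0.4671382)
updated quaternion q' = (-0.2317, 0.8301, -0.1249, 0.4915)

p' = (1.0080, -0.3560, 0.5280)
q' = (-0.2317, 0.8301, -0.1249, 0.4915)
v' = (0.1987, 1.0933, -1.7747)
ω' = (0.8394, -0.2328, 1.4898)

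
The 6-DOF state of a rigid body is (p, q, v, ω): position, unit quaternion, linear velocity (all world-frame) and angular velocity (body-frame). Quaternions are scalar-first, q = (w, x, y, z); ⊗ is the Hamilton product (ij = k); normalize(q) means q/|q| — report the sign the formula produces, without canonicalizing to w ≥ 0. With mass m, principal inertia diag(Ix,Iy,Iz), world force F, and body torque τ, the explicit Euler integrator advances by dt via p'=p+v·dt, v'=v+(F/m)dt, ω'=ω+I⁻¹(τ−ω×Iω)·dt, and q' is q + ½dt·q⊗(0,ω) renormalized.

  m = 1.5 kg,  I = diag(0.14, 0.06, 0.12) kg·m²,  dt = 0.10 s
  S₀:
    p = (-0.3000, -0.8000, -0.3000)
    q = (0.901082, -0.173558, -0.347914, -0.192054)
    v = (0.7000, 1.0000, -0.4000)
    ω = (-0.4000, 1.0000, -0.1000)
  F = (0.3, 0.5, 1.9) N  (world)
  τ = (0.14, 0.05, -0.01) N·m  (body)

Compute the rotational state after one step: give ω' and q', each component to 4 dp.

(τ − ω×Iω)/I = (1.0429, 0.8200, -0.3500)
ω + α·dt = (-0.2957, 1.0820, -0.1350)
Hamilton product q⊗(0,ω) = (0.2592854, -0.1335874, 0.9605478, -0.4028318)
q' = normalize(q + ½dt·q⊗(0,ω)) = (0.9127, -0.1800, -0.2994, -0.2119)

ω' = (-0.2957, 1.0820, -0.1350)
q' = (0.9127, -0.1800, -0.2994, -0.2119)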